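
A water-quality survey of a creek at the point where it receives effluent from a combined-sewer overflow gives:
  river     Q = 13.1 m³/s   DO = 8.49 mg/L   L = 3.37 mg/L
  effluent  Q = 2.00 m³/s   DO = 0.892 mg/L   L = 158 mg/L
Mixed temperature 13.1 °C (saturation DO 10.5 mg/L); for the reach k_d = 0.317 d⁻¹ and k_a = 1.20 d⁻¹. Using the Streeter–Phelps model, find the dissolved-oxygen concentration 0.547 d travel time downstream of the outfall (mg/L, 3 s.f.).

Mixed DO = (13.1×8.49 + 2.00×0.892)/(13.1+2.00) = 113.0/15.10 = 7.484 mg/L.
Mixed L₀ = (13.1×3.37 + 2.00×158)/(15.10) = 360.1/15.10 = 23.85 mg/L.
Initial deficit D₀ = C_s − DO₀ = 10.5 − 7.484 = 3.016 mg/L.
D(0.547) = [0.317×23.85/(1.20−0.317)](e^(−0.317×0.547) − e^(−1.20×0.547)) + 3.016 e^(−1.20×0.547)
= 8.563 × (0.8408 − 0.5187) + 3.016 × 0.5187 = 4.323 mg/L.
DO = 10.5 − 4.323 = 6.177 mg/L.

DO ≈ 6.18 mg/L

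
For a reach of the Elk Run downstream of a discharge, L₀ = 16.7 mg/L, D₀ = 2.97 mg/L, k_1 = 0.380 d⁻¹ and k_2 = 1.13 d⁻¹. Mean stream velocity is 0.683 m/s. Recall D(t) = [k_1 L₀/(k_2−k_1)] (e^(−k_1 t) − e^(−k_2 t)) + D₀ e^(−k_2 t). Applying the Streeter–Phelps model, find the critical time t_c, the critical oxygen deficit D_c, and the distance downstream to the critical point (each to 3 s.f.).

t_c ≈ 0.877 d; D_c ≈ 4.02 mg/L; x_c ≈ 51.7 km

With k_2/k_1 = 2.974 and 1 − D₀(k_2−k_1)/(k_1 L₀) = 0.6490,
t_c = ln(2.974 × 0.6490) / (1.13 − 0.380) = ln(1.930) / 0.7500 = 0.6575/0.7500 = 0.8766 d.
L(t_c) = L₀ e^(−k_1 t_c) = 16.7 × 0.7167 = 11.97 mg/L, and at the critical point k_2 D_c = k_1 L, so D_c = (0.380/1.13) × 11.97 = 4.025 mg/L.
x_c = v t_c = 0.683 m/s × 0.8766 d × 86400 s/d = 51730 m ≈ 51.7 km.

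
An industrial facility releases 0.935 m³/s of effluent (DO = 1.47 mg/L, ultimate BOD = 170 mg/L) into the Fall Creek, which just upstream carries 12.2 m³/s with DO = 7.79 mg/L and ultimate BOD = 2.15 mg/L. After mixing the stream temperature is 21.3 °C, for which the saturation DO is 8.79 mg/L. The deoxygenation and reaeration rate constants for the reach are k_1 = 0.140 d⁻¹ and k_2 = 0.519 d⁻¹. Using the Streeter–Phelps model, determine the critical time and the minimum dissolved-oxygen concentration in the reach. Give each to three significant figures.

t_c ≈ 2.60 d; minimum DO ≈ 6.15 mg/L

Mixed DO = (12.2×7.79 + 0.935×1.47)/(12.2+0.935) = 96.41/13.13 = 7.340 mg/L.
Mixed L₀ = (12.2×2.15 + 0.935×170)/(13.13) = 185.2/13.13 = 14.10 mg/L.
Initial deficit D₀ = C_s − DO₀ = 8.79 − 7.340 = 1.450 mg/L.
t_c = (1/0.3790) ln[(0.519/0.140)(1 − 1.450×0.3790/(0.140×14.10))] = 2.639 × ln(2.675) = 2.596 d.
D_c = (0.140/0.519) × 14.10 × e^(−0.140×2.596) = 0.2697 × 14.10 × 0.6953 = 2.644 mg/L.
Minimum DO = 8.79 − 2.644 = 6.146 mg/L.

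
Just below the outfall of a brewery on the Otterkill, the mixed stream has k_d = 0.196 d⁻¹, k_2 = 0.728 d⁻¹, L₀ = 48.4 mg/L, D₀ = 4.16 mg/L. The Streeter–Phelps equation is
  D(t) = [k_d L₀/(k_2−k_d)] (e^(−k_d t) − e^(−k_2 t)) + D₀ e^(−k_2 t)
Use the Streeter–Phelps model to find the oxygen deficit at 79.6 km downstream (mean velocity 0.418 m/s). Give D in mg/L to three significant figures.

D ≈ 8.83 mg/L

Travel time t = x/v = 79.6 km / (0.418 m/s) = 79600 m / 0.418 m/s = 190400 s = 2.204 d.
k_d L₀/(k_2−k_d) = 0.196×48.4/(0.728−0.196) = 9.486/0.5320 = 17.83 mg/L.
e^(−k_d t) = e^(−0.196×2.204) = 0.6492; e^(−k_2 t) = e^(−0.728×2.204) = 0.2010.
D = 17.83 × (0.6492 − 0.2010) + 4.16 × 0.2010 = 7.993 + 0.8361 = 8.829 mg/L.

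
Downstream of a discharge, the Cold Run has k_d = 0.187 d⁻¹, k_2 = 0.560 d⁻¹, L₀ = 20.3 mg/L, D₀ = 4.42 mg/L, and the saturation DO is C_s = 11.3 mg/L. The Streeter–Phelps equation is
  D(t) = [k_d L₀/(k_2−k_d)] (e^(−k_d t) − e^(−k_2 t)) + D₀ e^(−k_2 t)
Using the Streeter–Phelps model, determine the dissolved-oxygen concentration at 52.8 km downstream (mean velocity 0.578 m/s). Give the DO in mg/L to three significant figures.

DO ≈ 6.13 mg/L

Travel time t = x/v = 52.8 km / (0.578 m/s) = 52800 m / 0.578 m/s = 91350 s = 1.057 d.
k_d L₀/(k_2−k_d) = 0.187×20.3/(0.560−0.187) = 3.796/0.3730 = 10.18 mg/L.
e^(−k_d t) = e^(−0.187×1.057) = 0.8206; e^(−k_2 t) = e^(−0.560×1.057) = 0.5532.
D = 10.18 × (0.8206 − 0.5532) + 4.42 × 0.5532 = 2.722 + 2.445 = 5.167 mg/L.
DO = C_s − D = 11.3 − 5.167 = 6.133 mg/L.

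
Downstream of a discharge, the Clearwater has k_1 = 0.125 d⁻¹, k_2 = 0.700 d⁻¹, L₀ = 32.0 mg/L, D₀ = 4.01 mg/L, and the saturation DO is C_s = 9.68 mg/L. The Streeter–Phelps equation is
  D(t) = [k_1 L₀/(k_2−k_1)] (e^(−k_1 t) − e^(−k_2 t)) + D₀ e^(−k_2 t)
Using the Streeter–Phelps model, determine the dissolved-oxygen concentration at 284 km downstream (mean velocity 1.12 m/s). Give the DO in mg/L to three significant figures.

Travel time t = x/v = 284 km / (1.12 m/s) = 284000 m / 1.12 m/s = 253600 s = 2.935 d.
k_1 L₀/(k_2−k_1) = 0.125×32.0/(0.700−0.125) = 4.000/0.5750 = 6.957 mg/L.
e^(−k_1 t) = e^(−0.125×2.935) = 0.6929; e^(−k_2 t) = e^(−0.700×2.935) = 0.1282.
D = 6.957 × (0.6929 − 0.1282) + 4.01 × 0.1282 = 3.929 + 0.5140 = 4.443 mg/L.
DO = C_s − D = 9.68 − 4.443 = 5.237 mg/L.

DO ≈ 5.24 mg/L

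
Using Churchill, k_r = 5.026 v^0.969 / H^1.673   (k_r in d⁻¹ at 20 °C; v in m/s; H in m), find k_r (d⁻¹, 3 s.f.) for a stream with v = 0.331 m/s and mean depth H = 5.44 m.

k_r = 5.026 × 0.331^0.969 / 5.44^1.673 = 5.026 × 0.3425 / 17.01 = 0.1012 d⁻¹.

k_r ≈ 0.101 d⁻¹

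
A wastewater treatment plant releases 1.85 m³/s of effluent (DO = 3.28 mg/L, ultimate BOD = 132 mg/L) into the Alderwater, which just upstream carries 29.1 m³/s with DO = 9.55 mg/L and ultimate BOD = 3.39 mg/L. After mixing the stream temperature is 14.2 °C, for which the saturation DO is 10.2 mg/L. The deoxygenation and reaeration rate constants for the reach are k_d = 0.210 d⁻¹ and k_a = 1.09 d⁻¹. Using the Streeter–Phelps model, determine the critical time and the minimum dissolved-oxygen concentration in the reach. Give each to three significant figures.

Mixed DO = (29.1×9.55 + 1.85×3.28)/(29.1+1.85) = 284.0/30.95 = 9.175 mg/L.
Mixed L₀ = (29.1×3.39 + 1.85×132)/(30.95) = 342.8/30.95 = 11.08 mg/L.
Initial deficit D₀ = C_s − DO₀ = 10.2 − 9.175 = 1.025 mg/L.
t_c = (1/0.8800) ln[(1.09/0.210)(1 − 1.025×0.8800/(0.210×11.08))] = 1.136 × ln(3.178) = 1.314 d.
D_c = (0.210/1.09) × 11.08 × e^(−0.210×1.314) = 0.1927 × 11.08 × 0.7589 = 1.620 mg/L.
Minimum DO = 10.2 − 1.620 = 8.580 mg/L.

t_c ≈ 1.31 d; minimum DO ≈ 8.58 mg/L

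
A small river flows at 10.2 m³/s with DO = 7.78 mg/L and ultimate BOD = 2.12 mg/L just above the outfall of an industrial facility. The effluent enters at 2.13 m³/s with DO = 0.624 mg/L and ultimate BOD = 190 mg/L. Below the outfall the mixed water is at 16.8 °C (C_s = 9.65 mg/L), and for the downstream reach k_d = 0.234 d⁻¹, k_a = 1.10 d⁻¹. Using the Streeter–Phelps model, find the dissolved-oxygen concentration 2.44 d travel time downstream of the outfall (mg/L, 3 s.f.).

DO ≈ 4.80 mg/L

Mixed DO = (10.2×7.78 + 2.13×0.624)/(10.2+2.13) = 80.69/12.33 = 6.544 mg/L.
Mixed L₀ = (10.2×2.12 + 2.13×190)/(12.33) = 426.3/12.33 = 34.58 mg/L.
Initial deficit D₀ = C_s − DO₀ = 9.65 − 6.544 = 3.106 mg/L.
D(2.44) = [0.234×34.58/(1.10−0.234)](e^(−0.234×2.44) − e^(−1.10×2.44)) + 3.106 e^(−1.10×2.44)
= 9.343 × (0.5650 − 0.06829) + 3.106 × 0.06829 = 4.853 mg/L.
DO = 9.65 − 4.853 = 4.797 mg/L.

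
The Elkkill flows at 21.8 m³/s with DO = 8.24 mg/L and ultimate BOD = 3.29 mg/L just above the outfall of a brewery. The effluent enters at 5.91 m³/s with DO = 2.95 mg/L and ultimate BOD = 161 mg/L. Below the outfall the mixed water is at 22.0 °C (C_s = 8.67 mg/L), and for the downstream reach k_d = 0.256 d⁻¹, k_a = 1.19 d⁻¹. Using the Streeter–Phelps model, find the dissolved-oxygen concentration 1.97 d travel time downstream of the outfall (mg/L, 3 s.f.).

Mixed DO = (21.8×8.24 + 5.91×2.95)/(21.8+5.91) = 197.1/27.71 = 7.112 mg/L.
Mixed L₀ = (21.8×3.29 + 5.91×161)/(27.71) = 1023/27.71 = 36.93 mg/L.
Initial deficit D₀ = C_s − DO₀ = 8.67 − 7.112 = 1.558 mg/L.
D(1.97) = [0.256×36.93/(1.19−0.256)](e^(−0.256×1.97) − e^(−1.19×1.97)) + 1.558 e^(−1.19×1.97)
= 10.12 × (0.6039 − 0.09591) + 1.558 × 0.09591 = 5.291 mg/L.
DO = 8.67 − 5.291 = 3.379 mg/L.

DO ≈ 3.38 mg/L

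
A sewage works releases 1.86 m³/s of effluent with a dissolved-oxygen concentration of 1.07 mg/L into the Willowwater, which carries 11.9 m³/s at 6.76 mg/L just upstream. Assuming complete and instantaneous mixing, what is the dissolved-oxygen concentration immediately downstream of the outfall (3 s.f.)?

Flow-weighted mixing: C = (Q_r C_r + Q_w C_w)/(Q_r + Q_w)
= (11.9×6.76 + 1.86×1.07)/(11.9 + 1.86) = 82.43/13.76 = 5.991 mg/L.

5.99 mg/L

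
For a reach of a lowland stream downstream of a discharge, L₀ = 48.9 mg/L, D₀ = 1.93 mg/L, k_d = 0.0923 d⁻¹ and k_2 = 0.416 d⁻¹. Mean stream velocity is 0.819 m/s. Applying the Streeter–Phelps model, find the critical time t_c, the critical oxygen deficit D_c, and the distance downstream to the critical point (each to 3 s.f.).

t_c ≈ 4.19 d; D_c ≈ 7.37 mg/L; x_c ≈ 297 km

With k_2/k_d = 4.507 and 1 − D₀(k_2−k_d)/(k_d L₀) = 0.8616,
t_c = ln(4.507 × 0.8616) / (0.416 − 0.0923) = ln(3.883) / 0.3237 = 1.357/0.3237 = 4.191 d.
L(t_c) = L₀ e^(−k_d t_c) = 48.9 × 0.6792 = 33.21 mg/L, and at the critical point k_2 D_c = k_d L, so D_c = (0.0923/0.416) × 33.21 = 7.369 mg/L.
x_c = v t_c = 0.819 m/s × 4.191 d × 86400 s/d = 296600 m ≈ 297 km.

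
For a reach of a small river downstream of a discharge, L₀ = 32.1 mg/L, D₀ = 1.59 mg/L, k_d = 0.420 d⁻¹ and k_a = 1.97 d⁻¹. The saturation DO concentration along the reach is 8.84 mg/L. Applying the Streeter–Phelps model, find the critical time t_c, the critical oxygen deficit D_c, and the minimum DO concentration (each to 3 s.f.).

With k_a/k_d = 4.690 and 1 − D₀(k_a−k_d)/(k_d L₀) = 0.8172,
t_c = ln(4.690 × 0.8172) / (1.97 − 0.420) = ln(3.833) / 1.550 = 1.344/1.550 = 0.8669 d.
D_c = (k_d/k_a) L₀ e^(−k_d t_c) = (0.420/1.97) × 32.1 × e^(−0.420×0.8669) = 0.2132 × 32.1 × 0.6948 = 4.755 mg/L.
Minimum DO = C_s − D_c = 8.84 − 4.755 = 4.085 mg/L.

t_c ≈ 0.867 d; D_c ≈ 4.76 mg/L; min DO ≈ 4.08 mg/L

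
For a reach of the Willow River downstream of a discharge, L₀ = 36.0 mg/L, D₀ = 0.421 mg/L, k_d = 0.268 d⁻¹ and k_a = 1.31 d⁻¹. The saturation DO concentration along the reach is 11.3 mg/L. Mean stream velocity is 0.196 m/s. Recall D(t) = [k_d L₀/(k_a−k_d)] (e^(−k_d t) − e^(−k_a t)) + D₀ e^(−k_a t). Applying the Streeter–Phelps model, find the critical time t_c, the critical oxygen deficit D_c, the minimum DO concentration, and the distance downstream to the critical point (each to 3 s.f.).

t_c ≈ 1.48 d; D_c ≈ 4.96 mg/L; min DO ≈ 6.34 mg/L; x_c ≈ 25.0 km

t_c = [1/(k_a−k_d)] ln[(k_a/k_d)(1 − D₀(k_a−k_d)/(k_d L₀))]
= [1/(1.31−0.268)] ln[(1.31/0.268)(1 − 0.421×1.042/(0.268×36.0))]
= (1/1.042) ln[4.888 × 0.9545] = 0.9597 × ln(4.666) = 0.9597 × 1.540 = 1.478 d.
D_c = (k_d/k_a) L₀ e^(−k_d t_c) = (0.268/1.31) × 36.0 × e^(−0.268×1.478) = 0.2046 × 36.0 × 0.6729 = 4.956 mg/L.
Minimum DO = C_s − D_c = 11.3 − 4.956 = 6.344 mg/L.
x_c = v t_c = 0.196 m/s × 1.478 d × 86400 s/d = 25030 m ≈ 25.0 km.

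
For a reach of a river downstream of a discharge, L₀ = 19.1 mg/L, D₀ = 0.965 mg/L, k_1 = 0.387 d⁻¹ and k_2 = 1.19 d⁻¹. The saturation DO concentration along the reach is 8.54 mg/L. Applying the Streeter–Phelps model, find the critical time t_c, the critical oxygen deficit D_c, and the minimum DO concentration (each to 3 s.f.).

With k_2/k_1 = 3.075 and 1 − D₀(k_2−k_1)/(k_1 L₀) = 0.8952,
t_c = ln(3.075 × 0.8952) / (1.19 − 0.387) = ln(2.753) / 0.8030 = 1.013/0.8030 = 1.261 d.
D_c = (k_1/k_2) L₀ e^(−k_1 t_c) = (0.387/1.19) × 19.1 × e^(−0.387×1.261) = 0.3252 × 19.1 × 0.6139 = 3.813 mg/L.
Minimum DO = C_s − D_c = 8.54 − 3.813 = 4.727 mg/L.

t_c ≈ 1.26 d; D_c ≈ 3.81 mg/L; min DO ≈ 4.73 mg/L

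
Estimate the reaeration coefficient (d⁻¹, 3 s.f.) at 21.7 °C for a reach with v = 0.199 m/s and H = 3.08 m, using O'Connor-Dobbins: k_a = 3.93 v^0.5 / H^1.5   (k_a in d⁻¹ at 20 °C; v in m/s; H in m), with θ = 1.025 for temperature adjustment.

k_a(20) = 3.93 × 0.199^0.5 / 3.08^1.5 = 3.93 × 0.4461 / 5.405 = 0.3243 d⁻¹.
k_a(21.7) = 0.3243 × 1.025^(21.7−20) = 0.3243 × 1.043 = 0.3382 d⁻¹.

k_a ≈ 0.338 d⁻¹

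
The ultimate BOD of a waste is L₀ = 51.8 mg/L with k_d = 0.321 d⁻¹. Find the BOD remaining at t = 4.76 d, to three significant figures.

L ≈ 11.2 mg/L

L_t = L₀ e^(−k_d t) = 51.8 × e^(−0.321×4.76) = 51.8 × 0.2170 = 11.24 mg/L.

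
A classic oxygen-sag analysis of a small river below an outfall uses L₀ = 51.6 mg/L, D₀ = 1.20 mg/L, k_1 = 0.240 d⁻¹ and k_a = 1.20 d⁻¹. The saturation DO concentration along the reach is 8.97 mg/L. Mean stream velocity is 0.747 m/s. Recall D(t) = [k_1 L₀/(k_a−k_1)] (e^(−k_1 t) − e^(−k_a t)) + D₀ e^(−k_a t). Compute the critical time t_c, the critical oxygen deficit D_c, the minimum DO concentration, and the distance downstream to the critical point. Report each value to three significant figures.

t_c ≈ 1.57 d; D_c ≈ 7.07 mg/L; min DO ≈ 1.90 mg/L; x_c ≈ 102 km

With k_a/k_1 = 5.000 and 1 − D₀(k_a−k_1)/(k_1 L₀) = 0.9070,
t_c = ln(5.000 × 0.9070) / (1.20 − 0.240) = ln(4.535) / 0.9600 = 1.512/0.9600 = 1.575 d.
L(t_c) = L₀ e^(−k_1 t_c) = 51.6 × 0.6853 = 35.36 mg/L, and at the critical point k_a D_c = k_1 L, so D_c = (0.240/1.20) × 35.36 = 7.072 mg/L.
Minimum DO = C_s − D_c = 8.97 − 7.072 = 1.898 mg/L.
x_c = v t_c = 0.747 m/s × 1.575 d × 86400 s/d = 101600 m ≈ 102 km.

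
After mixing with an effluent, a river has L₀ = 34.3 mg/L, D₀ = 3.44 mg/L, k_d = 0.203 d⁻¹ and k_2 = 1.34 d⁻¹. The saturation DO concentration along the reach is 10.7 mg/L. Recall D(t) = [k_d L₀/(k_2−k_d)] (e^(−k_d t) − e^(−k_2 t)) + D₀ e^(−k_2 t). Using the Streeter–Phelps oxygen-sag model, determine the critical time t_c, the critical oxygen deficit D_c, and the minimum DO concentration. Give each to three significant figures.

t_c ≈ 0.934 d; D_c ≈ 4.30 mg/L; min DO ≈ 6.40 mg/L

t_c = [1/(k_2−k_d)] ln[(k_2/k_d)(1 − D₀(k_2−k_d)/(k_d L₀))]
= [1/(1.34−0.203)] ln[(1.34/0.203)(1 − 3.44×1.137/(0.203×34.3))]
= (1/1.137) ln[6.601 × 0.4383] = 0.8795 × ln(2.893) = 0.8795 × 1.062 = 0.9343 d.
D_c = (k_d/k_2) L₀ e^(−k_d t_c) = (0.203/1.34) × 34.3 × e^(−0.203×0.9343) = 0.1515 × 34.3 × 0.8272 = 4.298 mg/L.
Minimum DO = C_s − D_c = 10.7 − 4.298 = 6.402 mg/L.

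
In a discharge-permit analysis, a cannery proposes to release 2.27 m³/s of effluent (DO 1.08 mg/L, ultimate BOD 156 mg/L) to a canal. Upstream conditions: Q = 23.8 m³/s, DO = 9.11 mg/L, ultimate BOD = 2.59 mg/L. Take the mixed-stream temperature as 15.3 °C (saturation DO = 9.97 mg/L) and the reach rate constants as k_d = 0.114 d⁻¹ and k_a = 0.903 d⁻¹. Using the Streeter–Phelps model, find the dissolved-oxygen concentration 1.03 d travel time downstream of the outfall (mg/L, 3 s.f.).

DO ≈ 8.21 mg/L

Mixed DO = (23.8×9.11 + 2.27×1.08)/(23.8+2.27) = 219.3/26.07 = 8.411 mg/L.
Mixed L₀ = (23.8×2.59 + 2.27×156)/(26.07) = 415.8/26.07 = 15.95 mg/L.
Initial deficit D₀ = C_s − DO₀ = 9.97 − 8.411 = 1.559 mg/L.
D(1.03) = [0.114×15.95/(0.903−0.114)](e^(−0.114×1.03) − e^(−0.903×1.03)) + 1.559 e^(−0.903×1.03)
= 2.304 × (0.8892 − 0.3945) + 1.559 × 0.3945 = 1.755 mg/L.
DO = 9.97 − 1.755 = 8.215 mg/L.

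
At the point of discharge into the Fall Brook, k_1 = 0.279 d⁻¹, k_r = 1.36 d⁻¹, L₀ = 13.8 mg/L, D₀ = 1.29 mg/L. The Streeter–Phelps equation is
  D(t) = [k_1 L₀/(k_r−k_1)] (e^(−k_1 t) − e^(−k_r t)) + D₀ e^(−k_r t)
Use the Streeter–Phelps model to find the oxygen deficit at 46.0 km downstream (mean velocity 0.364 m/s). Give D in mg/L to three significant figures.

Travel time t = x/v = 46.0 km / (0.364 m/s) = 46000 m / 0.364 m/s = 126400 s = 1.463 d.
k_1 L₀/(k_r−k_1) = 0.279×13.8/(1.36−0.279) = 3.850/1.081 = 3.562 mg/L.
e^(−k_1 t) = e^(−0.279×1.463) = 0.6649; e^(−k_r t) = e^(−1.36×1.463) = 0.1368.
D = 3.562 × (0.6649 − 0.1368) + 1.29 × 0.1368 = 1.881 + 0.1765 = 2.057 mg/L.

D ≈ 2.06 mg/L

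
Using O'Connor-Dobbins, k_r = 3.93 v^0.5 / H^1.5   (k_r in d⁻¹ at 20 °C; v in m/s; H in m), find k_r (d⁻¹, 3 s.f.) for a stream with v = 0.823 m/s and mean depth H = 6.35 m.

k_r = 3.93 × 0.823^0.5 / 6.35^1.5 = 3.93 × 0.9072 / 16.00 = 0.2228 d⁻¹.

k_r ≈ 0.223 d⁻¹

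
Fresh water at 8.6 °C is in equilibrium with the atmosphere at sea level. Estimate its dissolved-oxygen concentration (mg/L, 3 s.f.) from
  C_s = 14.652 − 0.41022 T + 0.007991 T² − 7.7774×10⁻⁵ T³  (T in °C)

C_s ≈ 11.7 mg/L

C_s = 14.652 − 0.41022×8.6 + 0.007991×8.6² − 7.7774×10⁻⁵×8.6³ = 11.67 mg/L.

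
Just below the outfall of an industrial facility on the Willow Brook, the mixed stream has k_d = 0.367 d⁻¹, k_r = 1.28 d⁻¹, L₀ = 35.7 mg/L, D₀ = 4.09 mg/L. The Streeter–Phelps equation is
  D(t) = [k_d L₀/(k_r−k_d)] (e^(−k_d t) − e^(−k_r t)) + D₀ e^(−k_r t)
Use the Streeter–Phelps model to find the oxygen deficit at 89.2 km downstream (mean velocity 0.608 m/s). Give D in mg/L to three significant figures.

Travel time t = x/v = 89.2 km / (0.608 m/s) = 89200 m / 0.608 m/s = 146700 s = 1.698 d.
k_d L₀/(k_r−k_d) = 0.367×35.7/(1.28−0.367) = 13.10/0.9130 = 14.35 mg/L.
e^(−k_d t) = e^(−0.367×1.698) = 0.5362; e^(−k_r t) = e^(−1.28×1.698) = 0.1138.
D = 14.35 × (0.5362 − 0.1138) + 4.09 × 0.1138 = 6.062 + 0.4654 = 6.528 mg/L.

D ≈ 6.53 mg/L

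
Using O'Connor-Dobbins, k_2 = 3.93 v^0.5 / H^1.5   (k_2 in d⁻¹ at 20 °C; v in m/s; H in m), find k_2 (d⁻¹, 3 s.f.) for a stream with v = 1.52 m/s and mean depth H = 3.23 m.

k_2 = 3.93 × 1.52^0.5 / 3.23^1.5 = 3.93 × 1.233 / 5.805 = 0.8347 d⁻¹.

k_2 ≈ 0.835 d⁻¹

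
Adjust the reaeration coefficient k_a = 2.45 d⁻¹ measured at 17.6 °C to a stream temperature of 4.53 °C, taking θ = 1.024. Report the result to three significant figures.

k_a ≈ 1.80 d⁻¹

k_a(T₂) = k_a(T₁) · θ^(T₂−T₁) = 2.45 × 1.024^(4.53−17.6)
= 2.45 × 1.024^-13.1 = 2.45 × 0.7335 = 1.797 d⁻¹.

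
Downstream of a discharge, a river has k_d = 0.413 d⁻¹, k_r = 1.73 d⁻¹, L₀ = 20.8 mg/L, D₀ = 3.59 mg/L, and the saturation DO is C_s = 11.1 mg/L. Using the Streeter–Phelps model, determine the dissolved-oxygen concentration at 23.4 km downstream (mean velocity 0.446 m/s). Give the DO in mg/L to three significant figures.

Travel time t = x/v = 23.4 km / (0.446 m/s) = 23400 m / 0.446 m/s = 52470 s = 0.6072 d.
k_d L₀/(k_r−k_d) = 0.413×20.8/(1.73−0.413) = 8.590/1.317 = 6.523 mg/L.
e^(−k_d t) = e^(−0.413×0.6072) = 0.7782; e^(−k_r t) = e^(−1.73×0.6072) = 0.3497.
D = 6.523 × (0.7782 − 0.3497) + 3.59 × 0.3497 = 2.795 + 1.256 = 4.050 mg/L.
DO = C_s − D = 11.1 − 4.050 = 7.050 mg/L.

DO ≈ 7.05 mg/L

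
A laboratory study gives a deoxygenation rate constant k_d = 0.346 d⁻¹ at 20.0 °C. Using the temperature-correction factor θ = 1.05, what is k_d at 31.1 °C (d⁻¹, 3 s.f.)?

k_d ≈ 0.595 d⁻¹

k_d(T₂) = k_d(T₁) · θ^(T₂−T₁) = 0.346 × 1.05^(31.1−20.0)
= 0.346 × 1.05^11.1 = 0.346 × 1.719 = 0.5947 d⁻¹.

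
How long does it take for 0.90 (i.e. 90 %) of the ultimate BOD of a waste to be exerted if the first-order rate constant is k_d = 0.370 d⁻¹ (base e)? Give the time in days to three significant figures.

t ≈ 6.22 d

y/L₀ = 1 − e^(−k_d t) = 0.90 ⇒ e^(−k_d t) = 0.100
t = −ln(0.100) / 0.370 = 2.303 / 0.370 = 6.223 d.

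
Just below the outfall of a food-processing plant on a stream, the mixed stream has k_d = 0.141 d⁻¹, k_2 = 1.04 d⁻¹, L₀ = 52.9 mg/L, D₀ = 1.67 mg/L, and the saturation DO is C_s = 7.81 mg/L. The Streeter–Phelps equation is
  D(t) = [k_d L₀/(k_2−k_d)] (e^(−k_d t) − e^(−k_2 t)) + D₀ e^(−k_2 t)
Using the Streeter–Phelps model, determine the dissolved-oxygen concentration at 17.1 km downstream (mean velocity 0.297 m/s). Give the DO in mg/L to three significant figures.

Travel time t = x/v = 17.1 km / (0.297 m/s) = 17100 m / 0.297 m/s = 57580 s = 0.6664 d.
k_d L₀/(k_2−k_d) = 0.141×52.9/(1.04−0.141) = 7.459/0.8990 = 8.297 mg/L.
e^(−k_d t) = e^(−0.141×0.6664) = 0.9103; e^(−k_2 t) = e^(−1.04×0.6664) = 0.5001.
D = 8.297 × (0.9103 − 0.5001) + 1.67 × 0.5001 = 3.404 + 0.8351 = 4.239 mg/L.
DO = C_s − D = 7.81 − 4.239 = 3.571 mg/L.

DO ≈ 3.57 mg/L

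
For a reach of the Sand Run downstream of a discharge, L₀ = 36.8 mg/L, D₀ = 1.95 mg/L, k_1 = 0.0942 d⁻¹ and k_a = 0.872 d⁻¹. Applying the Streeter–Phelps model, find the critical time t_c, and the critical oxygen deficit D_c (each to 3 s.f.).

t_c ≈ 2.12 d; D_c ≈ 3.26 mg/L

At the critical point dD/dt = 0, so k_1 L₀ e^(−k_1 t) = k_a D. Substituting D(t) from the Streeter–Phelps equation and solving for t gives
t_c = ln[(k_a/k_1)(1 − D₀(k_a−k_1)/(k_1 L₀))] / (k_a−k_1).
Here k_a−k_1 = 0.7778 d⁻¹ and 1 − D₀(k_a−k_1)/(k_1 L₀) = 1 − 1.95×0.7778/(0.0942×36.8) = 0.5625, so
t_c = ln(9.257 × 0.5625) / 0.7778 = 1.650 / 0.7778 = 2.121 d.
L(t_c) = L₀ e^(−k_1 t_c) = 36.8 × 0.8189 = 30.13 mg/L, and at the critical point k_a D_c = k_1 L, so D_c = (0.0942/0.872) × 30.13 = 3.255 mg/L.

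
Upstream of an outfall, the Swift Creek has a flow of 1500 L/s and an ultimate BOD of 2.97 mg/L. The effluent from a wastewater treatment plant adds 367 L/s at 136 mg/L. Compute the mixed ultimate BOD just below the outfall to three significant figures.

29.1 mg/L

Flow-weighted mixing: C = (Q_r C_r + Q_w C_w)/(Q_r + Q_w)
= (1500×2.97 + 367×136)/(1500 + 367) = 54370/1867 = 29.12 mg/L.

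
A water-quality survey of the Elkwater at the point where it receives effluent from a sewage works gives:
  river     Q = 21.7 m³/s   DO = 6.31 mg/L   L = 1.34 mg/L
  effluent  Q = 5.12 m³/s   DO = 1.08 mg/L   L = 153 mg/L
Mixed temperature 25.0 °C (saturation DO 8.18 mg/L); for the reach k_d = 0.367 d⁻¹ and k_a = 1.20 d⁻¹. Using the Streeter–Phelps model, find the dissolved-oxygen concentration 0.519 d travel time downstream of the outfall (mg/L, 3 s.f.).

DO ≈ 2.77 mg/L

Mixed DO = (21.7×6.31 + 5.12×1.08)/(21.7+5.12) = 142.5/26.82 = 5.312 mg/L.
Mixed L₀ = (21.7×1.34 + 5.12×153)/(26.82) = 812.4/26.82 = 30.29 mg/L.
Initial deficit D₀ = C_s − DO₀ = 8.18 − 5.312 = 2.868 mg/L.
D(0.519) = [0.367×30.29/(1.20−0.367)](e^(−0.367×0.519) − e^(−1.20×0.519)) + 2.868 e^(−1.20×0.519)
= 13.35 × (0.8266 − 0.5364) + 2.868 × 0.5364 = 5.411 mg/L.
DO = 8.18 − 5.411 = 2.769 mg/L.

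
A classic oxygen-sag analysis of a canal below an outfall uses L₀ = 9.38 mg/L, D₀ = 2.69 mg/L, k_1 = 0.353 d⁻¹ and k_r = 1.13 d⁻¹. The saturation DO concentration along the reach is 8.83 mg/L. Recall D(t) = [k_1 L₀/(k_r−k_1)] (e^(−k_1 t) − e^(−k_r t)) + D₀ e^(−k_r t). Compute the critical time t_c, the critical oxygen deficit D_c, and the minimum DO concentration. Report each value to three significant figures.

t_c ≈ 0.214 d; D_c ≈ 2.72 mg/L; min DO ≈ 6.11 mg/L

t_c = [1/(k_r−k_1)] ln[(k_r/k_1)(1 − D₀(k_r−k_1)/(k_1 L₀))]
= [1/(1.13−0.353)] ln[(1.13/0.353)(1 − 2.69×0.7770/(0.353×9.38))]
= (1/0.7770) ln[3.201 × 0.3688] = 1.287 × ln(1.180) = 1.287 × 0.1659 = 0.2135 d.
L(t_c) = L₀ e^(−k_1 t_c) = 9.38 × 0.9274 = 8.699 mg/L, and at the critical point k_r D_c = k_1 L, so D_c = (0.353/1.13) × 8.699 = 2.717 mg/L.
Minimum DO = C_s − D_c = 8.83 − 2.717 = 6.113 mg/L.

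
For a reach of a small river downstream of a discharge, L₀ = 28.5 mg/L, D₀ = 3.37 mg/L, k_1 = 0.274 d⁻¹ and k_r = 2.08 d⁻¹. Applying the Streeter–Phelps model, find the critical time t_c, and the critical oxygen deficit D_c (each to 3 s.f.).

t_c ≈ 0.286 d; D_c ≈ 3.47 mg/L

At the critical point dD/dt = 0, so k_1 L₀ e^(−k_1 t) = k_r D. Substituting D(t) from the Streeter–Phelps equation and solving for t gives
t_c = ln[(k_r/k_1)(1 − D₀(k_r−k_1)/(k_1 L₀))] / (k_r−k_1).
Here k_r−k_1 = 1.806 d⁻¹ and 1 − D₀(k_r−k_1)/(k_1 L₀) = 1 − 3.37×1.806/(0.274×28.5) = 0.2206, so
t_c = ln(7.591 × 0.2206) / 1.806 = 0.5157 / 1.806 = 0.2855 d.
D_c = (k_1/k_r) L₀ e^(−k_1 t_c) = (0.274/2.08) × 28.5 × e^(−0.274×0.2855) = 0.1317 × 28.5 × 0.9247 = 3.472 mg/L.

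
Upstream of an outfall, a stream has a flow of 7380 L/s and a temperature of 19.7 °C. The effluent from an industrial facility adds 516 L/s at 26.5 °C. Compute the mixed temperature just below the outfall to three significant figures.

20.1 °C

Flow-weighted mixing: C = (Q_r C_r + Q_w C_w)/(Q_r + Q_w)
= (7380×19.7 + 516×26.5)/(7380 + 516) = 159100/7896 = 20.14 °C.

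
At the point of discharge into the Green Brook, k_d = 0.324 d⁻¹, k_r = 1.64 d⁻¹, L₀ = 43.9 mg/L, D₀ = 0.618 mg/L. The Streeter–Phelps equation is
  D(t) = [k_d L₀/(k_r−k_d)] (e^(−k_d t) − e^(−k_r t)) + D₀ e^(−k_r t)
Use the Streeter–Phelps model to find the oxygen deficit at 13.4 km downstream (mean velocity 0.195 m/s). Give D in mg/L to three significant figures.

D ≈ 5.59 mg/L

Travel time t = x/v = 13.4 km / (0.195 m/s) = 13400 m / 0.195 m/s = 68720 s = 0.7953 d.
k_d L₀/(k_r−k_d) = 0.324×43.9/(1.64−0.324) = 14.22/1.316 = 10.81 mg/L.
e^(−k_d t) = e^(−0.324×0.7953) = 0.7728; e^(−k_r t) = e^(−1.64×0.7953) = 0.2713.
D = 10.81 × (0.7728 − 0.2713) + 0.618 × 0.2713 = 5.420 + 0.1677 = 5.588 mg/L.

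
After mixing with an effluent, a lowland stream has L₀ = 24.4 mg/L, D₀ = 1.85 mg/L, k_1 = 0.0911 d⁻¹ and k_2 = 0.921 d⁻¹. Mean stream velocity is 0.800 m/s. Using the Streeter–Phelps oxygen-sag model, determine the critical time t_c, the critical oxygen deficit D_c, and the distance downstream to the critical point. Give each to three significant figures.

t_c ≈ 1.37 d; D_c ≈ 2.13 mg/L; x_c ≈ 95.0 km

t_c = [1/(k_2−k_1)] ln[(k_2/k_1)(1 − D₀(k_2−k_1)/(k_1 L₀))]
= [1/(0.921−0.0911)] ln[(0.921/0.0911)(1 − 1.85×0.8299/(0.0911×24.4))]
= (1/0.8299) ln[10.11 × 0.3093] = 1.205 × ln(3.127) = 1.205 × 1.140 = 1.374 d.
D_c = (k_1/k_2) L₀ e^(−k_1 t_c) = (0.0911/0.921) × 24.4 × e^(−0.0911×1.374) = 0.09891 × 24.4 × 0.8824 = 2.130 mg/L.
x_c = v t_c = 0.800 m/s × 1.374 d × 86400 s/d = 94950 m ≈ 95.0 km.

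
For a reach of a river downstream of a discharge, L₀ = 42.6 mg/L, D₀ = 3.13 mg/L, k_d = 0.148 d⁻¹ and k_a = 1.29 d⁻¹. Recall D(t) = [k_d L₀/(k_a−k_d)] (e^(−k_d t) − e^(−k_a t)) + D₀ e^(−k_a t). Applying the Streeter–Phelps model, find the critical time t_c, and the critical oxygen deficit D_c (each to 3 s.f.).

t_c ≈ 1.16 d; D_c ≈ 4.11 mg/L

With k_a/k_d = 8.716 and 1 − D₀(k_a−k_d)/(k_d L₀) = 0.4331,
t_c = ln(8.716 × 0.4331) / (1.29 − 0.148) = ln(3.775) / 1.142 = 1.328/1.142 = 1.163 d.
L(t_c) = L₀ e^(−k_d t_c) = 42.6 × 0.8419 = 35.86 mg/L, and at the critical point k_a D_c = k_d L, so D_c = (0.148/1.29) × 35.86 = 4.115 mg/L.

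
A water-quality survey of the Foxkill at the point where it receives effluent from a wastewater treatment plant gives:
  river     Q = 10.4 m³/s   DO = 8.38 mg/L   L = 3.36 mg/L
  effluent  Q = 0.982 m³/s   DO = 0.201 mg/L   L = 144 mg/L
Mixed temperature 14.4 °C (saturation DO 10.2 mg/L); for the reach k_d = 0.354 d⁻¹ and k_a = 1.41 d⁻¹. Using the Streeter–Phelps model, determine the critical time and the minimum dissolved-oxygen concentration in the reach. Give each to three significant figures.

Mixed DO = (10.4×8.38 + 0.982×0.201)/(10.4+0.982) = 87.35/11.38 = 7.674 mg/L.
Mixed L₀ = (10.4×3.36 + 0.982×144)/(11.38) = 176.4/11.38 = 15.49 mg/L.
Initial deficit D₀ = C_s − DO₀ = 10.2 − 7.674 = 2.526 mg/L.
t_c = (1/1.056) ln[(1.41/0.354)(1 − 2.526×1.056/(0.354×15.49))] = 0.9470 × ln(2.046) = 0.6780 d.
D_c = (0.354/1.41) × 15.49 × e^(−0.354×0.6780) = 0.2511 × 15.49 × 0.7866 = 3.060 mg/L.
Minimum DO = 10.2 − 3.060 = 7.140 mg/L.

t_c ≈ 0.678 d; minimum DO ≈ 7.14 mg/L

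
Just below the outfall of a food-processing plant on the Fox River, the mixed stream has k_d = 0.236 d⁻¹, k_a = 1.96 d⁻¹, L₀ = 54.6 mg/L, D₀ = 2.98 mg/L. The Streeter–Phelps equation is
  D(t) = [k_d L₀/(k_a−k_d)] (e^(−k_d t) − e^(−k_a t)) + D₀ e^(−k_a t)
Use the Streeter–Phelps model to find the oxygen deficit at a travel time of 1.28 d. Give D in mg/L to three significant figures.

k_d L₀/(k_a−k_d) = 0.236×54.6/(1.96−0.236) = 12.89/1.724 = 7.474 mg/L.
e^(−k_d t) = e^(−0.236×1.280) = 0.7393; e^(−k_a t) = e^(−1.96×1.280) = 0.08137.
D = 7.474 × (0.7393 − 0.08137) + 2.98 × 0.08137 = 4.917 + 0.2425 = 5.160 mg/L.

D ≈ 5.16 mg/L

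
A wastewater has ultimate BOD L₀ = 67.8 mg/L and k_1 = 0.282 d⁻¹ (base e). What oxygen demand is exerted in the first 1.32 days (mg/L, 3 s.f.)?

y ≈ 21.1 mg/L

y_t = L₀(1 − e^(−k_1 t)) = 67.8 × (1 − e^(−0.282×1.32))
= 67.8 × (1 − 0.6892) = 67.8 × 0.3108 = 21.07 mg/L.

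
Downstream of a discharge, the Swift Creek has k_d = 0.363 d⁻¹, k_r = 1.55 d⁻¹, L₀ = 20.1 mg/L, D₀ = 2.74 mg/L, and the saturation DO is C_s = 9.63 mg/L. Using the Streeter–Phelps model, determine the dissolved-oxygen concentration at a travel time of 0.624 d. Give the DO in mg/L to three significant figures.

k_d L₀/(k_r−k_d) = 0.363×20.1/(1.55−0.363) = 7.296/1.187 = 6.147 mg/L.
e^(−k_d t) = e^(−0.363×0.6240) = 0.7973; e^(−k_r t) = e^(−1.55×0.6240) = 0.3801.
D = 6.147 × (0.7973 − 0.3801) + 2.74 × 0.3801 = 2.564 + 1.042 = 3.606 mg/L.
DO = C_s − D = 9.63 − 3.606 = 6.024 mg/L.

DO ≈ 6.02 mg/L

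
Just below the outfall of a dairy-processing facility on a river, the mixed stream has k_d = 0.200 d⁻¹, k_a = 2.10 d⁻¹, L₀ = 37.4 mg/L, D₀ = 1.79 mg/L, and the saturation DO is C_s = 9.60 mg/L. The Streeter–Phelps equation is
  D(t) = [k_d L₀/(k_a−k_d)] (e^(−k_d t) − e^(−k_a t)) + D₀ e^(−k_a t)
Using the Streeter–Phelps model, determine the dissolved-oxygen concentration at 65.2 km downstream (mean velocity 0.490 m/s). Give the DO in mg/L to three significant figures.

Travel time t = x/v = 65.2 km / (0.490 m/s) = 65200 m / 0.490 m/s = 133100 s = 1.540 d.
k_d L₀/(k_a−k_d) = 0.200×37.4/(2.10−0.200) = 7.480/1.900 = 3.937 mg/L.
e^(−k_d t) = e^(−0.200×1.540) = 0.7349; e^(−k_a t) = e^(−2.10×1.540) = 0.03939.
D = 3.937 × (0.7349 − 0.03939) + 1.79 × 0.03939 = 2.738 + 0.07052 = 2.809 mg/L.
DO = C_s − D = 9.60 − 2.809 = 6.791 mg/L.

DO ≈ 6.79 mg/L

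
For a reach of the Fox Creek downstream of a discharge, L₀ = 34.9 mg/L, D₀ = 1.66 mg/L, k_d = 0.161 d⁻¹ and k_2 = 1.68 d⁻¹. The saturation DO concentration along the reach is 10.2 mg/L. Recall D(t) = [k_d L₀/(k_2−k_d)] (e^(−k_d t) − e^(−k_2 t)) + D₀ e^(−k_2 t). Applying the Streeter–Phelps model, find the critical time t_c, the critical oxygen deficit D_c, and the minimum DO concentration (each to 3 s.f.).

At the critical point dD/dt = 0, so k_d L₀ e^(−k_d t) = k_2 D. Substituting D(t) from the Streeter–Phelps equation and solving for t gives
t_c = ln[(k_2/k_d)(1 − D₀(k_2−k_d)/(k_d L₀))] / (k_2−k_d).
Here k_2−k_d = 1.519 d⁻¹ and 1 − D₀(k_2−k_d)/(k_d L₀) = 1 − 1.66×1.519/(0.161×34.9) = 0.5512, so
t_c = ln(10.43 × 0.5512) / 1.519 = 1.750 / 1.519 = 1.152 d.
D_c = (k_d/k_2) L₀ e^(−k_d t_c) = (0.161/1.68) × 34.9 × e^(−0.161×1.152) = 0.09583 × 34.9 × 0.8307 = 2.778 mg/L.
Minimum DO = C_s − D_c = 10.2 − 2.778 = 7.422 mg/L.

t_c ≈ 1.15 d; D_c ≈ 2.78 mg/L; min DO ≈ 7.42 mg/L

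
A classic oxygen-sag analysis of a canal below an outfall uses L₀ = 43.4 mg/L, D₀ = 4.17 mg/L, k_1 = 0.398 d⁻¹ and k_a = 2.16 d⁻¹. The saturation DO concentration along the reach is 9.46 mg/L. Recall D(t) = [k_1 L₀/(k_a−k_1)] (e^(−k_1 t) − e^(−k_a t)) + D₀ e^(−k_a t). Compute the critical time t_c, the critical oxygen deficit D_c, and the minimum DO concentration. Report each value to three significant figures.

t_c ≈ 0.646 d; D_c ≈ 6.19 mg/L; min DO ≈ 3.27 mg/L

At the critical point dD/dt = 0, so k_1 L₀ e^(−k_1 t) = k_a D. Substituting D(t) from the Streeter–Phelps equation and solving for t gives
t_c = ln[(k_a/k_1)(1 − D₀(k_a−k_1)/(k_1 L₀))] / (k_a−k_1).
Here k_a−k_1 = 1.762 d⁻¹ and 1 − D₀(k_a−k_1)/(k_1 L₀) = 1 − 4.17×1.762/(0.398×43.4) = 0.5746, so
t_c = ln(5.427 × 0.5746) / 1.762 = 1.137 / 1.762 = 0.6455 d.
D_c = (k_1/k_a) L₀ e^(−k_1 t_c) = (0.398/2.16) × 43.4 × e^(−0.398×0.6455) = 0.1843 × 43.4 × 0.7734 = 6.185 mg/L.
Minimum DO = C_s − D_c = 9.46 − 6.185 = 3.275 mg/L.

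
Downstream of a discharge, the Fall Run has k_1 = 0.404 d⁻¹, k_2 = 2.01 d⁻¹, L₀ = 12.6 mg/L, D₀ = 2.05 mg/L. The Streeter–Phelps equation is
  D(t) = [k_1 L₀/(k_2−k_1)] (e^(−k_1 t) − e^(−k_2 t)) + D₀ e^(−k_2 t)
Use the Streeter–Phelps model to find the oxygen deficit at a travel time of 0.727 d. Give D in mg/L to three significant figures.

D ≈ 2.10 mg/L

k_1 L₀/(k_2−k_1) = 0.404×12.6/(2.01−0.404) = 5.090/1.606 = 3.170 mg/L.
e^(−k_1 t) = e^(−0.404×0.7270) = 0.7455; e^(−k_2 t) = e^(−2.01×0.7270) = 0.2319.
D = 3.170 × (0.7455 − 0.2319) + 2.05 × 0.2319 = 1.628 + 0.4755 = 2.103 mg/L.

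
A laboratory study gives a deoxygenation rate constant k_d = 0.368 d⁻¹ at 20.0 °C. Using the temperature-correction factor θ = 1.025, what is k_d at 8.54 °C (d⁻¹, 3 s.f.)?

k_d(T₂) = k_d(T₁) · θ^(T₂−T₁) = 0.368 × 1.025^(8.54−20.0)
= 0.368 × 1.025^-11.5 = 0.368 × 0.7535 = 0.2773 d⁻¹.

k_d ≈ 0.277 d⁻¹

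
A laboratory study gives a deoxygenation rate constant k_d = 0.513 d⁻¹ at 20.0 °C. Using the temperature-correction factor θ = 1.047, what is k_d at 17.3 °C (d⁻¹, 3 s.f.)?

k_d(T₂) = k_d(T₁) · θ^(T₂−T₁) = 0.513 × 1.047^(17.3−20.0)
= 0.513 × 1.047^-2.70 = 0.513 × 0.8834 = 0.4532 d⁻¹.

k_d ≈ 0.453 d⁻¹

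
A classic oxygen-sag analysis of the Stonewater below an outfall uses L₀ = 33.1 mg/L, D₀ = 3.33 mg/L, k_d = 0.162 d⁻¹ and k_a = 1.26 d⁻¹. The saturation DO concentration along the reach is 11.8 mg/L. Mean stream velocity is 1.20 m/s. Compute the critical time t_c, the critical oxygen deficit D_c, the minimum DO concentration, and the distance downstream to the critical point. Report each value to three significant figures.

t_c ≈ 0.825 d; D_c ≈ 3.72 mg/L; min DO ≈ 8.08 mg/L; x_c ≈ 85.5 km

At the critical point dD/dt = 0, so k_d L₀ e^(−k_d t) = k_a D. Substituting D(t) from the Streeter–Phelps equation and solving for t gives
t_c = ln[(k_a/k_d)(1 − D₀(k_a−k_d)/(k_d L₀))] / (k_a−k_d).
Here k_a−k_d = 1.098 d⁻¹ and 1 − D₀(k_a−k_d)/(k_d L₀) = 1 − 3.33×1.098/(0.162×33.1) = 0.3181, so
t_c = ln(7.778 × 0.3181) / 1.098 = 0.9060 / 1.098 = 0.8251 d.
L(t_c) = L₀ e^(−k_d t_c) = 33.1 × 0.8749 = 28.96 mg/L, and at the critical point k_a D_c = k_d L, so D_c = (0.162/1.26) × 28.96 = 3.723 mg/L.
Minimum DO = C_s − D_c = 11.8 − 3.723 = 8.077 mg/L.
x_c = v t_c = 1.20 m/s × 0.8251 d × 86400 s/d = 85550 m ≈ 85.5 km.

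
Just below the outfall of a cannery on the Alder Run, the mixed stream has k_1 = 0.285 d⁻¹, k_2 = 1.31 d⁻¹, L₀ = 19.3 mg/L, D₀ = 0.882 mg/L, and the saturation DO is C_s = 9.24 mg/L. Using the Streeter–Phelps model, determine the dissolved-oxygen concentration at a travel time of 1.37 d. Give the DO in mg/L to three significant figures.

DO ≈ 6.35 mg/L

k_1 L₀/(k_2−k_1) = 0.285×19.3/(1.31−0.285) = 5.500/1.025 = 5.366 mg/L.
e^(−k_1 t) = e^(−0.285×1.370) = 0.6768; e^(−k_2 t) = e^(−1.31×1.370) = 0.1662.
D = 5.366 × (0.6768 − 0.1662) + 0.882 × 0.1662 = 2.740 + 0.1466 = 2.886 mg/L.
DO = C_s − D = 9.24 − 2.886 = 6.354 mg/L.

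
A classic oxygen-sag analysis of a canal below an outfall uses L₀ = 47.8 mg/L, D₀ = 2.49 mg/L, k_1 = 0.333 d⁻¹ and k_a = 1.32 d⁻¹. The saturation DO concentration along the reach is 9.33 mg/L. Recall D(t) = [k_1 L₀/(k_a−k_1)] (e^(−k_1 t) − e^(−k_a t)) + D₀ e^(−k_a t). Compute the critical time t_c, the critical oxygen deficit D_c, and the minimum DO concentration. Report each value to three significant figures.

t_c ≈ 1.23 d; D_c ≈ 8.02 mg/L; min DO ≈ 1.31 mg/L

With k_a/k_1 = 3.964 and 1 − D₀(k_a−k_1)/(k_1 L₀) = 0.8456,
t_c = ln(3.964 × 0.8456) / (1.32 − 0.333) = ln(3.352) / 0.9870 = 1.210/0.9870 = 1.225 d.
D_c = (k_1/k_a) L₀ e^(−k_1 t_c) = (0.333/1.32) × 47.8 × e^(−0.333×1.225) = 0.2523 × 47.8 × 0.6649 = 8.018 mg/L.
Minimum DO = C_s − D_c = 9.33 − 8.018 = 1.312 mg/L.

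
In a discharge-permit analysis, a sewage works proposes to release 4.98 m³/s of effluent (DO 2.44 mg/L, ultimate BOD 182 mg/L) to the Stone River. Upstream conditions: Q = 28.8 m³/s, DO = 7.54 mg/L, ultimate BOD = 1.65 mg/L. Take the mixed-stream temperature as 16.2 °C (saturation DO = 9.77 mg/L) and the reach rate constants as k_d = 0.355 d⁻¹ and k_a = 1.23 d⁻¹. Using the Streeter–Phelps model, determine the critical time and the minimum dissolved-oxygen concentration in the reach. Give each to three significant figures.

t_c ≈ 1.08 d; minimum DO ≈ 4.21 mg/L

Mixed DO = (28.8×7.54 + 4.98×2.44)/(28.8+4.98) = 229.3/33.78 = 6.788 mg/L.
Mixed L₀ = (28.8×1.65 + 4.98×182)/(33.78) = 953.9/33.78 = 28.24 mg/L.
Initial deficit D₀ = C_s − DO₀ = 9.77 − 6.788 = 2.982 mg/L.
t_c = (1/0.8750) ln[(1.23/0.355)(1 − 2.982×0.8750/(0.355×28.24))] = 1.143 × ln(2.563) = 1.076 d.
D_c = (0.355/1.23) × 28.24 × e^(−0.355×1.076) = 0.2886 × 28.24 × 0.6826 = 5.563 mg/L.
Minimum DO = 9.77 − 5.563 = 4.207 mg/L.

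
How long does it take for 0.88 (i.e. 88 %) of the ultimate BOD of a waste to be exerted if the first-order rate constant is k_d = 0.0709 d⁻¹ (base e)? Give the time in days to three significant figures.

t ≈ 29.9 d

y/L₀ = 1 − e^(−k_d t) = 0.88 ⇒ e^(−k_d t) = 0.120
t = −ln(0.120) / 0.0709 = 2.120 / 0.0709 = 29.90 d.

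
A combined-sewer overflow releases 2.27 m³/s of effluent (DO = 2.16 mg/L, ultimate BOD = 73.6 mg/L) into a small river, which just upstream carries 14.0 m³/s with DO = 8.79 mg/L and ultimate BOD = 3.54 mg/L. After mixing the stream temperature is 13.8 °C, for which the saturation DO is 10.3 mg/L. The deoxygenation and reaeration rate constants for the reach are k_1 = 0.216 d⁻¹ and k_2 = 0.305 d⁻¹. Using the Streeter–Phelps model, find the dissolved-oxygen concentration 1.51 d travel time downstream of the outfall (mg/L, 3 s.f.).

Mixed DO = (14.0×8.79 + 2.27×2.16)/(14.0+2.27) = 128.0/16.27 = 7.865 mg/L.
Mixed L₀ = (14.0×3.54 + 2.27×73.6)/(16.27) = 216.6/16.27 = 13.31 mg/L.
Initial deficit D₀ = C_s − DO₀ = 10.3 − 7.865 = 2.435 mg/L.
D(1.51) = [0.216×13.31/(0.305−0.216)](e^(−0.216×1.51) − e^(−0.305×1.51)) + 2.435 e^(−0.305×1.51)
= 32.31 × (0.7217 − 0.6309) + 2.435 × 0.6309 = 4.469 mg/L.
DO = 10.3 − 4.469 = 5.831 mg/L.

DO ≈ 5.83 mg/L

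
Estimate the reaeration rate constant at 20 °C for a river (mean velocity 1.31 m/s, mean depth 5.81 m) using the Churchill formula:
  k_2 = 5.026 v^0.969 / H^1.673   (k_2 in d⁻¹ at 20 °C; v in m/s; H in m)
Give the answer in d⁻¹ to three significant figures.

k_2 ≈ 0.344 d⁻¹

k_2 = 5.026 × 1.31^0.969 / 5.81^1.673 = 5.026 × 1.299 / 18.99 = 0.3439 d⁻¹.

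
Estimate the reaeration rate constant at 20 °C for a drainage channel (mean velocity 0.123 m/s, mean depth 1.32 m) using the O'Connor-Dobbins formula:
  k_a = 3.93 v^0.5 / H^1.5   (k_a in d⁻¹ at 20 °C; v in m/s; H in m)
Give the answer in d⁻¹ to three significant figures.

k_a ≈ 0.909 d⁻¹

k_a = 3.93 × 0.123^0.5 / 1.32^1.5 = 3.93 × 0.3507 / 1.517 = 0.9088 d⁻¹.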